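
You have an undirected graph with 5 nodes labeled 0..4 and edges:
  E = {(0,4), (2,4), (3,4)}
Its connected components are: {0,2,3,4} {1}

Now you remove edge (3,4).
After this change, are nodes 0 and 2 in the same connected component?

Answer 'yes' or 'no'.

Initial components: {0,2,3,4} {1}
Removing edge (3,4): it was a bridge — component count 2 -> 3.
New components: {0,2,4} {1} {3}
Are 0 and 2 in the same component? yes

Answer: yes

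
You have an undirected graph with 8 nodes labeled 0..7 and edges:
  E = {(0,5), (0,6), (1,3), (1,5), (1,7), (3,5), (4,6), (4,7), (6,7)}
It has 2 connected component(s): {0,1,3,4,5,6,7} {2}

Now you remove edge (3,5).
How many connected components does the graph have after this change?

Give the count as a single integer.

Answer: 2

Derivation:
Initial component count: 2
Remove (3,5): not a bridge. Count unchanged: 2.
  After removal, components: {0,1,3,4,5,6,7} {2}
New component count: 2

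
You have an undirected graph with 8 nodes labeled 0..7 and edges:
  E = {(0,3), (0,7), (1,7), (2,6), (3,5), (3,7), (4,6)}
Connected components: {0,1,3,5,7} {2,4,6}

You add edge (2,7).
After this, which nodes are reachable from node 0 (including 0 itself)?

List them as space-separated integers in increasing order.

Answer: 0 1 2 3 4 5 6 7

Derivation:
Before: nodes reachable from 0: {0,1,3,5,7}
Adding (2,7): merges 0's component with another. Reachability grows.
After: nodes reachable from 0: {0,1,2,3,4,5,6,7}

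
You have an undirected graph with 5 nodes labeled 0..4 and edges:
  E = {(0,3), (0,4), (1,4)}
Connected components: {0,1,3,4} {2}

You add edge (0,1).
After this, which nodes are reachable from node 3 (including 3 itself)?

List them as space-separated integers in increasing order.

Answer: 0 1 3 4

Derivation:
Before: nodes reachable from 3: {0,1,3,4}
Adding (0,1): both endpoints already in same component. Reachability from 3 unchanged.
After: nodes reachable from 3: {0,1,3,4}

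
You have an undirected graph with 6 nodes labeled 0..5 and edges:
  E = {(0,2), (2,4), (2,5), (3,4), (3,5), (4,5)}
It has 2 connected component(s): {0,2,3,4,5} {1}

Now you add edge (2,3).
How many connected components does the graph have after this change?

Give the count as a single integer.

Answer: 2

Derivation:
Initial component count: 2
Add (2,3): endpoints already in same component. Count unchanged: 2.
New component count: 2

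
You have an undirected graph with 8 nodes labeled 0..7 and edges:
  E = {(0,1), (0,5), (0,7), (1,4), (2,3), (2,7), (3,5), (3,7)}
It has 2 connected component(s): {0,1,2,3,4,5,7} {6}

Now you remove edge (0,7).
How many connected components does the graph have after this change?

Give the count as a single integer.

Initial component count: 2
Remove (0,7): not a bridge. Count unchanged: 2.
  After removal, components: {0,1,2,3,4,5,7} {6}
New component count: 2

Answer: 2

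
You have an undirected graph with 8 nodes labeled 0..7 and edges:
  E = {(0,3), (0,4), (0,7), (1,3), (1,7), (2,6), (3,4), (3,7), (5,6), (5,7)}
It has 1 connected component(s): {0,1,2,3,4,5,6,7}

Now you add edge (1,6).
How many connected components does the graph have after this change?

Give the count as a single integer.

Answer: 1

Derivation:
Initial component count: 1
Add (1,6): endpoints already in same component. Count unchanged: 1.
New component count: 1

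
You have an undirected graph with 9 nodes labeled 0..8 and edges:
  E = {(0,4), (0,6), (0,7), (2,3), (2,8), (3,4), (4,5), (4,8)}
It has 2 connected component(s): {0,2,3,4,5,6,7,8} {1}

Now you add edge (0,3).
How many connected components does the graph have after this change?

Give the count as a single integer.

Initial component count: 2
Add (0,3): endpoints already in same component. Count unchanged: 2.
New component count: 2

Answer: 2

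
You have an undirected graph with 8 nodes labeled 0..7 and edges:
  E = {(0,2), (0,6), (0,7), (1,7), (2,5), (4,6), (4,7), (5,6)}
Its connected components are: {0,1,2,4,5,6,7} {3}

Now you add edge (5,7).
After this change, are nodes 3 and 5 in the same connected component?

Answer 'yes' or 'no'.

Initial components: {0,1,2,4,5,6,7} {3}
Adding edge (5,7): both already in same component {0,1,2,4,5,6,7}. No change.
New components: {0,1,2,4,5,6,7} {3}
Are 3 and 5 in the same component? no

Answer: no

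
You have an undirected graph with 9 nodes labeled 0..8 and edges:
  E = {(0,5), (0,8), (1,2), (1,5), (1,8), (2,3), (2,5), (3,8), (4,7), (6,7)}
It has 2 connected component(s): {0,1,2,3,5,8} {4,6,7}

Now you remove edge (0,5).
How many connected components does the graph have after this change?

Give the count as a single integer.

Initial component count: 2
Remove (0,5): not a bridge. Count unchanged: 2.
  After removal, components: {0,1,2,3,5,8} {4,6,7}
New component count: 2

Answer: 2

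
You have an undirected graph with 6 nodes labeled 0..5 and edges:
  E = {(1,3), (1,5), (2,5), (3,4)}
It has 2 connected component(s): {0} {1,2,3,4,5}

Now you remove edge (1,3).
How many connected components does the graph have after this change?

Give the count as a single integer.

Initial component count: 2
Remove (1,3): it was a bridge. Count increases: 2 -> 3.
  After removal, components: {0} {1,2,5} {3,4}
New component count: 3

Answer: 3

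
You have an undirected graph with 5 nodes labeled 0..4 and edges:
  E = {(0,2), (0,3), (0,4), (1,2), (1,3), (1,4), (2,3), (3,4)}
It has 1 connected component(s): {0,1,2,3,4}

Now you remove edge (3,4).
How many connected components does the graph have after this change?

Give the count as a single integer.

Initial component count: 1
Remove (3,4): not a bridge. Count unchanged: 1.
  After removal, components: {0,1,2,3,4}
New component count: 1

Answer: 1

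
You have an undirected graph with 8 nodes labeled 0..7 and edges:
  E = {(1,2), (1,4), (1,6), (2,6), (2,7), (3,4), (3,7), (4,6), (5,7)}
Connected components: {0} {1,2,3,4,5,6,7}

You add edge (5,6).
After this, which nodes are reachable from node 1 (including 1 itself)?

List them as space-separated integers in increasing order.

Answer: 1 2 3 4 5 6 7

Derivation:
Before: nodes reachable from 1: {1,2,3,4,5,6,7}
Adding (5,6): both endpoints already in same component. Reachability from 1 unchanged.
After: nodes reachable from 1: {1,2,3,4,5,6,7}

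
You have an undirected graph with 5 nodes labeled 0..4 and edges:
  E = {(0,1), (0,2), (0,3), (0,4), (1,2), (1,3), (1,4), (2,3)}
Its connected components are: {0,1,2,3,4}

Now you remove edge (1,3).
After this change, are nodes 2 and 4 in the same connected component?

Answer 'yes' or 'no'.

Initial components: {0,1,2,3,4}
Removing edge (1,3): not a bridge — component count unchanged at 1.
New components: {0,1,2,3,4}
Are 2 and 4 in the same component? yes

Answer: yes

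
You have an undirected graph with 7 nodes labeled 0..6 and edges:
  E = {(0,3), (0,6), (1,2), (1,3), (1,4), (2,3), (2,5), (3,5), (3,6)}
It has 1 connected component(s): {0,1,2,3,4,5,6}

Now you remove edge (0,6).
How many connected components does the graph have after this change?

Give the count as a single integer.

Answer: 1

Derivation:
Initial component count: 1
Remove (0,6): not a bridge. Count unchanged: 1.
  After removal, components: {0,1,2,3,4,5,6}
New component count: 1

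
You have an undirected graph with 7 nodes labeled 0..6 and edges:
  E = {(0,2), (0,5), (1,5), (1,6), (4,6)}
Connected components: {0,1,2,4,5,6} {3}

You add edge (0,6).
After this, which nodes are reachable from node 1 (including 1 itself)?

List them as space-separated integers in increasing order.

Answer: 0 1 2 4 5 6

Derivation:
Before: nodes reachable from 1: {0,1,2,4,5,6}
Adding (0,6): both endpoints already in same component. Reachability from 1 unchanged.
After: nodes reachable from 1: {0,1,2,4,5,6}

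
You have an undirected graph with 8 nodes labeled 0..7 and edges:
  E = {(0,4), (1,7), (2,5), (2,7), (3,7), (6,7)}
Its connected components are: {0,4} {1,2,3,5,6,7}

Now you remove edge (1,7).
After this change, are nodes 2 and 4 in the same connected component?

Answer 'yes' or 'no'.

Answer: no

Derivation:
Initial components: {0,4} {1,2,3,5,6,7}
Removing edge (1,7): it was a bridge — component count 2 -> 3.
New components: {0,4} {1} {2,3,5,6,7}
Are 2 and 4 in the same component? no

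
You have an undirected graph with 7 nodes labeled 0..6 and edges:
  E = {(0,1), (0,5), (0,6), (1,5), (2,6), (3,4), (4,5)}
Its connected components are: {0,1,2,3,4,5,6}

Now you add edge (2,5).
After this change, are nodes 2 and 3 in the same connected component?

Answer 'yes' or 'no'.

Answer: yes

Derivation:
Initial components: {0,1,2,3,4,5,6}
Adding edge (2,5): both already in same component {0,1,2,3,4,5,6}. No change.
New components: {0,1,2,3,4,5,6}
Are 2 and 3 in the same component? yes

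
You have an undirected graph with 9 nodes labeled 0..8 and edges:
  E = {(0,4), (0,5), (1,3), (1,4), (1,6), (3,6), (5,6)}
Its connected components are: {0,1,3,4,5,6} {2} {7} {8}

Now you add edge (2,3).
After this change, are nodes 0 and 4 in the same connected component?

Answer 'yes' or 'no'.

Initial components: {0,1,3,4,5,6} {2} {7} {8}
Adding edge (2,3): merges {2} and {0,1,3,4,5,6}.
New components: {0,1,2,3,4,5,6} {7} {8}
Are 0 and 4 in the same component? yes

Answer: yes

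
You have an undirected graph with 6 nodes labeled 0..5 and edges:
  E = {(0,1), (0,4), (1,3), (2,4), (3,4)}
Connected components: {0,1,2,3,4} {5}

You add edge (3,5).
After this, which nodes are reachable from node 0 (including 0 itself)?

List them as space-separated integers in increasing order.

Before: nodes reachable from 0: {0,1,2,3,4}
Adding (3,5): merges 0's component with another. Reachability grows.
After: nodes reachable from 0: {0,1,2,3,4,5}

Answer: 0 1 2 3 4 5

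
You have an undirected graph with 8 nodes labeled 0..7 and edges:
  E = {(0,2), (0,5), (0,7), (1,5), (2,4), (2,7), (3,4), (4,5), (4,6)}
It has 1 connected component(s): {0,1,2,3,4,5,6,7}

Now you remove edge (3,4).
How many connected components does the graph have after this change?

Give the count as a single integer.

Answer: 2

Derivation:
Initial component count: 1
Remove (3,4): it was a bridge. Count increases: 1 -> 2.
  After removal, components: {0,1,2,4,5,6,7} {3}
New component count: 2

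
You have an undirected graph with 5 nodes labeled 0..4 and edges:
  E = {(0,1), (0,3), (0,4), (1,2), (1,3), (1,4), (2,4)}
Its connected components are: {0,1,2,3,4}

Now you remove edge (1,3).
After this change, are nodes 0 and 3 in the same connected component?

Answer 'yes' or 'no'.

Initial components: {0,1,2,3,4}
Removing edge (1,3): not a bridge — component count unchanged at 1.
New components: {0,1,2,3,4}
Are 0 and 3 in the same component? yes

Answer: yes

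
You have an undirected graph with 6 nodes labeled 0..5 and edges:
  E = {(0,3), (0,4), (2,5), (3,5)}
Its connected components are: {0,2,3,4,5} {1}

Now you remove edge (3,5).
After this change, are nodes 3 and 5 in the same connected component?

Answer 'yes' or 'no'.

Answer: no

Derivation:
Initial components: {0,2,3,4,5} {1}
Removing edge (3,5): it was a bridge — component count 2 -> 3.
New components: {0,3,4} {1} {2,5}
Are 3 and 5 in the same component? no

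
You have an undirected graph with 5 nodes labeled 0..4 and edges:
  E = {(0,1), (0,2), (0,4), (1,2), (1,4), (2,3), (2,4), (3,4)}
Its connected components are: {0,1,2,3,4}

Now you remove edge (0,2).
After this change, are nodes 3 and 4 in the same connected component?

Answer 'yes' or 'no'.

Answer: yes

Derivation:
Initial components: {0,1,2,3,4}
Removing edge (0,2): not a bridge — component count unchanged at 1.
New components: {0,1,2,3,4}
Are 3 and 4 in the same component? yes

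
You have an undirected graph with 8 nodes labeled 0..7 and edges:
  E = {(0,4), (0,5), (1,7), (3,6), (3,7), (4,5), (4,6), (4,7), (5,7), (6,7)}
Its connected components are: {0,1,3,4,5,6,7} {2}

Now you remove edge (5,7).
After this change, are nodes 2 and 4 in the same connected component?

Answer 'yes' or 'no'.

Answer: no

Derivation:
Initial components: {0,1,3,4,5,6,7} {2}
Removing edge (5,7): not a bridge — component count unchanged at 2.
New components: {0,1,3,4,5,6,7} {2}
Are 2 and 4 in the same component? no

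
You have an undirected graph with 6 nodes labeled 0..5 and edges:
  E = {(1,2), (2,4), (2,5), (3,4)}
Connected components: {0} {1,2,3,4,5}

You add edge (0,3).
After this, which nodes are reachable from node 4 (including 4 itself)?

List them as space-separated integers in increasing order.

Answer: 0 1 2 3 4 5

Derivation:
Before: nodes reachable from 4: {1,2,3,4,5}
Adding (0,3): merges 4's component with another. Reachability grows.
After: nodes reachable from 4: {0,1,2,3,4,5}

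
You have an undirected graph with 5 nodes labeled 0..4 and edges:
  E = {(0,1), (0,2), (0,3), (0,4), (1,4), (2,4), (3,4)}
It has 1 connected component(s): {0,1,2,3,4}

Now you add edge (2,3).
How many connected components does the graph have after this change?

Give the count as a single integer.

Answer: 1

Derivation:
Initial component count: 1
Add (2,3): endpoints already in same component. Count unchanged: 1.
New component count: 1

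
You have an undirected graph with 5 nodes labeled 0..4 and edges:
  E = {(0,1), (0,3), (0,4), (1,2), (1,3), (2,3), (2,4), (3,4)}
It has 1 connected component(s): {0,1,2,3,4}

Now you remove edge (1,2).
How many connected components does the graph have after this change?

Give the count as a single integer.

Answer: 1

Derivation:
Initial component count: 1
Remove (1,2): not a bridge. Count unchanged: 1.
  After removal, components: {0,1,2,3,4}
New component count: 1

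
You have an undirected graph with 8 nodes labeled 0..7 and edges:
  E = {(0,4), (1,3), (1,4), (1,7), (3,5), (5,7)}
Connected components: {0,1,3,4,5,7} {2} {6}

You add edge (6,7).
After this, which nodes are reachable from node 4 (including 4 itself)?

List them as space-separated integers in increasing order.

Answer: 0 1 3 4 5 6 7

Derivation:
Before: nodes reachable from 4: {0,1,3,4,5,7}
Adding (6,7): merges 4's component with another. Reachability grows.
After: nodes reachable from 4: {0,1,3,4,5,6,7}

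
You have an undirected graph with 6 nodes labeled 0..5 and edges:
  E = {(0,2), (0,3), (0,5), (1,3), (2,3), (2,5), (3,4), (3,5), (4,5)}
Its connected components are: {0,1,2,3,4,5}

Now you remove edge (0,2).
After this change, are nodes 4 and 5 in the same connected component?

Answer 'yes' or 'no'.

Initial components: {0,1,2,3,4,5}
Removing edge (0,2): not a bridge — component count unchanged at 1.
New components: {0,1,2,3,4,5}
Are 4 and 5 in the same component? yes

Answer: yes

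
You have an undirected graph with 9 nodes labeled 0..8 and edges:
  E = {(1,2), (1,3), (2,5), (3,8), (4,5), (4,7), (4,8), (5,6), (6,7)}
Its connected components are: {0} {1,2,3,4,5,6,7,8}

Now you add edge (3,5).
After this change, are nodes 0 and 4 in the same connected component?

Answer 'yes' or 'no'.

Initial components: {0} {1,2,3,4,5,6,7,8}
Adding edge (3,5): both already in same component {1,2,3,4,5,6,7,8}. No change.
New components: {0} {1,2,3,4,5,6,7,8}
Are 0 and 4 in the same component? no

Answer: no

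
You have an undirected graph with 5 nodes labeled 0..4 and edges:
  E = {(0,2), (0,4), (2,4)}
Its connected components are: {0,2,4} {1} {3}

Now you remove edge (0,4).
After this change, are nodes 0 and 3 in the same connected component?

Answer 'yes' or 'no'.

Answer: no

Derivation:
Initial components: {0,2,4} {1} {3}
Removing edge (0,4): not a bridge — component count unchanged at 3.
New components: {0,2,4} {1} {3}
Are 0 and 3 in the same component? no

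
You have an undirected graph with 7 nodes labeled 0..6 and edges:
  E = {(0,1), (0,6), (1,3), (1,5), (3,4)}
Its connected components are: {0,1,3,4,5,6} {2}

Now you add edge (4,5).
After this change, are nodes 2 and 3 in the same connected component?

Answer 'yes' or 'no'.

Answer: no

Derivation:
Initial components: {0,1,3,4,5,6} {2}
Adding edge (4,5): both already in same component {0,1,3,4,5,6}. No change.
New components: {0,1,3,4,5,6} {2}
Are 2 and 3 in the same component? no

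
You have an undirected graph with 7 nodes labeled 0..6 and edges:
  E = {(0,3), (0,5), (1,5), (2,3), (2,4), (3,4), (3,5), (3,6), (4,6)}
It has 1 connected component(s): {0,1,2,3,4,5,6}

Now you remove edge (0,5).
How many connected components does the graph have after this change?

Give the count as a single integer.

Answer: 1

Derivation:
Initial component count: 1
Remove (0,5): not a bridge. Count unchanged: 1.
  After removal, components: {0,1,2,3,4,5,6}
New component count: 1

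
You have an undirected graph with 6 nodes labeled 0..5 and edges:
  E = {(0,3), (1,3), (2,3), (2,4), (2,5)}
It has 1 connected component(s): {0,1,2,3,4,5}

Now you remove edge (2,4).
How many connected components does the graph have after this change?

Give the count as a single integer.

Initial component count: 1
Remove (2,4): it was a bridge. Count increases: 1 -> 2.
  After removal, components: {0,1,2,3,5} {4}
New component count: 2

Answer: 2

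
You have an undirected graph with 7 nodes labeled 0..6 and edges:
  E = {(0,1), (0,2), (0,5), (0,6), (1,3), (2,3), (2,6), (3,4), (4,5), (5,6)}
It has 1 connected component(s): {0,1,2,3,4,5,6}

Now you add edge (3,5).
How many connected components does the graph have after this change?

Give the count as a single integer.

Initial component count: 1
Add (3,5): endpoints already in same component. Count unchanged: 1.
New component count: 1

Answer: 1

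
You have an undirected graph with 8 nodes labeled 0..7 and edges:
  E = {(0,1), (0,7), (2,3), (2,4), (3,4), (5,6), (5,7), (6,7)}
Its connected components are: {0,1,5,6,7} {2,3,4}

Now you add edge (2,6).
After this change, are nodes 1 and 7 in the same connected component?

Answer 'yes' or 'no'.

Initial components: {0,1,5,6,7} {2,3,4}
Adding edge (2,6): merges {2,3,4} and {0,1,5,6,7}.
New components: {0,1,2,3,4,5,6,7}
Are 1 and 7 in the same component? yes

Answer: yes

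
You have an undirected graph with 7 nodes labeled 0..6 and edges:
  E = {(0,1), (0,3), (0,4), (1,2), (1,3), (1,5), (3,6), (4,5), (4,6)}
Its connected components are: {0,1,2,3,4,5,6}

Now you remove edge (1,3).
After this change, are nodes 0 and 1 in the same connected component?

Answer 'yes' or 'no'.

Initial components: {0,1,2,3,4,5,6}
Removing edge (1,3): not a bridge — component count unchanged at 1.
New components: {0,1,2,3,4,5,6}
Are 0 and 1 in the same component? yes

Answer: yes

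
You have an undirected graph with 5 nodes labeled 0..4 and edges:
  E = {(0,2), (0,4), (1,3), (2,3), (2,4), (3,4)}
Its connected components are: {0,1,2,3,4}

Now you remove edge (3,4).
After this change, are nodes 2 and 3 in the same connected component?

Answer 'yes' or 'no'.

Initial components: {0,1,2,3,4}
Removing edge (3,4): not a bridge — component count unchanged at 1.
New components: {0,1,2,3,4}
Are 2 and 3 in the same component? yes

Answer: yes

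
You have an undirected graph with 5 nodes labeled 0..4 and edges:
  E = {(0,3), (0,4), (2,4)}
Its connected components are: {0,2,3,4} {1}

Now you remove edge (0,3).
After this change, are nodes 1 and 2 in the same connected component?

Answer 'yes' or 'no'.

Answer: no

Derivation:
Initial components: {0,2,3,4} {1}
Removing edge (0,3): it was a bridge — component count 2 -> 3.
New components: {0,2,4} {1} {3}
Are 1 and 2 in the same component? no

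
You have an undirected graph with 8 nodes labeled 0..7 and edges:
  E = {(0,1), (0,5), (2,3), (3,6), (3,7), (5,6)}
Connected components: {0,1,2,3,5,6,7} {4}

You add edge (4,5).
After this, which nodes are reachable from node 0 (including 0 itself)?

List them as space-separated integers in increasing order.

Answer: 0 1 2 3 4 5 6 7

Derivation:
Before: nodes reachable from 0: {0,1,2,3,5,6,7}
Adding (4,5): merges 0's component with another. Reachability grows.
After: nodes reachable from 0: {0,1,2,3,4,5,6,7}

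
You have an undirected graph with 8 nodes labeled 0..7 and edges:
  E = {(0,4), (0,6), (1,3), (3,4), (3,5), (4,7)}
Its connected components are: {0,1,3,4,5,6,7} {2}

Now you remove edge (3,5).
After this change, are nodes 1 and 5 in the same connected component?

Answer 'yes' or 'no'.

Answer: no

Derivation:
Initial components: {0,1,3,4,5,6,7} {2}
Removing edge (3,5): it was a bridge — component count 2 -> 3.
New components: {0,1,3,4,6,7} {2} {5}
Are 1 and 5 in the same component? no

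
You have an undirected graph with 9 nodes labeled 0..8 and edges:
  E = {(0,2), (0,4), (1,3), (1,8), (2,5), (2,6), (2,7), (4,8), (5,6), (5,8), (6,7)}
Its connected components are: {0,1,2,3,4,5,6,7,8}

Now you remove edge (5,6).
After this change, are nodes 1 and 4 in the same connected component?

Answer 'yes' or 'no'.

Answer: yes

Derivation:
Initial components: {0,1,2,3,4,5,6,7,8}
Removing edge (5,6): not a bridge — component count unchanged at 1.
New components: {0,1,2,3,4,5,6,7,8}
Are 1 and 4 in the same component? yes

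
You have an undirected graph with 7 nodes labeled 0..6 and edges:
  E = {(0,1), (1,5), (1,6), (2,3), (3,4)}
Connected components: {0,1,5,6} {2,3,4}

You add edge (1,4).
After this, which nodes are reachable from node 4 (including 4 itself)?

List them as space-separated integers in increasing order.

Before: nodes reachable from 4: {2,3,4}
Adding (1,4): merges 4's component with another. Reachability grows.
After: nodes reachable from 4: {0,1,2,3,4,5,6}

Answer: 0 1 2 3 4 5 6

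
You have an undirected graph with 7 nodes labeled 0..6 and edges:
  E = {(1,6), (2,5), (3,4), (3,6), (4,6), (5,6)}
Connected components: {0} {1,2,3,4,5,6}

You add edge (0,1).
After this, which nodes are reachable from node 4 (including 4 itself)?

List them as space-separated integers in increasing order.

Answer: 0 1 2 3 4 5 6

Derivation:
Before: nodes reachable from 4: {1,2,3,4,5,6}
Adding (0,1): merges 4's component with another. Reachability grows.
After: nodes reachable from 4: {0,1,2,3,4,5,6}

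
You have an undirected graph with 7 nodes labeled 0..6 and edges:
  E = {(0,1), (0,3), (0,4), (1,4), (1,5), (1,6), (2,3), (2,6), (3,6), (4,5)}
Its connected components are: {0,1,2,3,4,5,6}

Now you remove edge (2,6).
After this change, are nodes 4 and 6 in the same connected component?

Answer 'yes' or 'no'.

Answer: yes

Derivation:
Initial components: {0,1,2,3,4,5,6}
Removing edge (2,6): not a bridge — component count unchanged at 1.
New components: {0,1,2,3,4,5,6}
Are 4 and 6 in the same component? yes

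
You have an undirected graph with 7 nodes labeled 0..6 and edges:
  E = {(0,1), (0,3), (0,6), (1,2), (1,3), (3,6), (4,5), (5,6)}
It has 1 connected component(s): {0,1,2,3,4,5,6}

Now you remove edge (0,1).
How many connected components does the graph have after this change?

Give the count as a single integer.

Answer: 1

Derivation:
Initial component count: 1
Remove (0,1): not a bridge. Count unchanged: 1.
  After removal, components: {0,1,2,3,4,5,6}
New component count: 1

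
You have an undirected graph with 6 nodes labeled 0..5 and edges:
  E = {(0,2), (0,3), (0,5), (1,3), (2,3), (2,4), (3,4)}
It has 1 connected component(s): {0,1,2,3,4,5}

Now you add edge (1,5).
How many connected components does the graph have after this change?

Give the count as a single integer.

Initial component count: 1
Add (1,5): endpoints already in same component. Count unchanged: 1.
New component count: 1

Answer: 1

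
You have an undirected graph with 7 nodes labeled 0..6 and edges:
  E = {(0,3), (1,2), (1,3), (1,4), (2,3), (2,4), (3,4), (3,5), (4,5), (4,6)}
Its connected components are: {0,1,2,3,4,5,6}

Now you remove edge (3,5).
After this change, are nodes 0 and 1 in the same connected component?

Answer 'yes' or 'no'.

Answer: yes

Derivation:
Initial components: {0,1,2,3,4,5,6}
Removing edge (3,5): not a bridge — component count unchanged at 1.
New components: {0,1,2,3,4,5,6}
Are 0 and 1 in the same component? yes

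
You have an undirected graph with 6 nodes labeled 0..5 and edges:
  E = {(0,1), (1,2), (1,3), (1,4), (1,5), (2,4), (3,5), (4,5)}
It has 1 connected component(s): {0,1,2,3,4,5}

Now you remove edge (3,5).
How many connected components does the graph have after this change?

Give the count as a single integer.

Initial component count: 1
Remove (3,5): not a bridge. Count unchanged: 1.
  After removal, components: {0,1,2,3,4,5}
New component count: 1

Answer: 1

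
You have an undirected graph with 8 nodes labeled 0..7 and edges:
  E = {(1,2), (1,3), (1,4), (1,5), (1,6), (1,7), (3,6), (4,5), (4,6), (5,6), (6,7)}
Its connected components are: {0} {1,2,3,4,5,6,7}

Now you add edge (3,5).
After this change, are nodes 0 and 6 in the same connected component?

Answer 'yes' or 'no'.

Initial components: {0} {1,2,3,4,5,6,7}
Adding edge (3,5): both already in same component {1,2,3,4,5,6,7}. No change.
New components: {0} {1,2,3,4,5,6,7}
Are 0 and 6 in the same component? no

Answer: no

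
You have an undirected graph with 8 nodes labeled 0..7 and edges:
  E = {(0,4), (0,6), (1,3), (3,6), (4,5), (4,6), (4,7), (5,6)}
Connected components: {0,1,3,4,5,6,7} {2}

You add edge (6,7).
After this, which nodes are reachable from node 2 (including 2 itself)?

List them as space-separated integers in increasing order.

Answer: 2

Derivation:
Before: nodes reachable from 2: {2}
Adding (6,7): both endpoints already in same component. Reachability from 2 unchanged.
After: nodes reachable from 2: {2}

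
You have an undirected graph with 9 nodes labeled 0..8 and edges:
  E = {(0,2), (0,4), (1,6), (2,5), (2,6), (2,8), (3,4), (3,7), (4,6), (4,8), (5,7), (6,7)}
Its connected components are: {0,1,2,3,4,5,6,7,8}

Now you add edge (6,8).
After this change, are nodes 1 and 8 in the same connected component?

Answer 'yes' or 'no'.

Answer: yes

Derivation:
Initial components: {0,1,2,3,4,5,6,7,8}
Adding edge (6,8): both already in same component {0,1,2,3,4,5,6,7,8}. No change.
New components: {0,1,2,3,4,5,6,7,8}
Are 1 and 8 in the same component? yes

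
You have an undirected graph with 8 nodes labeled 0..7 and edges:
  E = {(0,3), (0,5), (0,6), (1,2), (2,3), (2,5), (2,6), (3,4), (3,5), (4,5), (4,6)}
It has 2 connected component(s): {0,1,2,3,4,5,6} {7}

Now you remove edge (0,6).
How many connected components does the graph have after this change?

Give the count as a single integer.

Initial component count: 2
Remove (0,6): not a bridge. Count unchanged: 2.
  After removal, components: {0,1,2,3,4,5,6} {7}
New component count: 2

Answer: 2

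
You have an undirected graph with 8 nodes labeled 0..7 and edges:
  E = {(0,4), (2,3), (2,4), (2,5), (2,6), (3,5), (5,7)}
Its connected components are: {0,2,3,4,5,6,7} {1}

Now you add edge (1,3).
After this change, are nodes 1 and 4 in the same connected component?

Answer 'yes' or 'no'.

Initial components: {0,2,3,4,5,6,7} {1}
Adding edge (1,3): merges {1} and {0,2,3,4,5,6,7}.
New components: {0,1,2,3,4,5,6,7}
Are 1 and 4 in the same component? yes

Answer: yes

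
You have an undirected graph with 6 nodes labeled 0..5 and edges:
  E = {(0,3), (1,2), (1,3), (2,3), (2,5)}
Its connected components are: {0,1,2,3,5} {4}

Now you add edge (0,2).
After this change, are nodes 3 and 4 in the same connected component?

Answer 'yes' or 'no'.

Initial components: {0,1,2,3,5} {4}
Adding edge (0,2): both already in same component {0,1,2,3,5}. No change.
New components: {0,1,2,3,5} {4}
Are 3 and 4 in the same component? no

Answer: no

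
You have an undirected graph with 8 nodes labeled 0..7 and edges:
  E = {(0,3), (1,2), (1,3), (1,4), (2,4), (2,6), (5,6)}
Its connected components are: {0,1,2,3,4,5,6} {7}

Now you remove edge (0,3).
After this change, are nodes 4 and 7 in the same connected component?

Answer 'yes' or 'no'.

Initial components: {0,1,2,3,4,5,6} {7}
Removing edge (0,3): it was a bridge — component count 2 -> 3.
New components: {0} {1,2,3,4,5,6} {7}
Are 4 and 7 in the same component? no

Answer: no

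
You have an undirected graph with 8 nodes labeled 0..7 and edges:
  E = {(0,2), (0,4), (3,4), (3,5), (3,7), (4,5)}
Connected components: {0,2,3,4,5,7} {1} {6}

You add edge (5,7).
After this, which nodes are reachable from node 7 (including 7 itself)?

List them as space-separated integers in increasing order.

Before: nodes reachable from 7: {0,2,3,4,5,7}
Adding (5,7): both endpoints already in same component. Reachability from 7 unchanged.
After: nodes reachable from 7: {0,2,3,4,5,7}

Answer: 0 2 3 4 5 7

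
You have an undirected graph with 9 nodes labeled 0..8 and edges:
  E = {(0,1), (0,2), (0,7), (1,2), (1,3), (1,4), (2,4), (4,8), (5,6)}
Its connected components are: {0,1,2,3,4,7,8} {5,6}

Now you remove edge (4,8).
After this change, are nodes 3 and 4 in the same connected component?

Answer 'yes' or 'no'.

Initial components: {0,1,2,3,4,7,8} {5,6}
Removing edge (4,8): it was a bridge — component count 2 -> 3.
New components: {0,1,2,3,4,7} {5,6} {8}
Are 3 and 4 in the same component? yes

Answer: yes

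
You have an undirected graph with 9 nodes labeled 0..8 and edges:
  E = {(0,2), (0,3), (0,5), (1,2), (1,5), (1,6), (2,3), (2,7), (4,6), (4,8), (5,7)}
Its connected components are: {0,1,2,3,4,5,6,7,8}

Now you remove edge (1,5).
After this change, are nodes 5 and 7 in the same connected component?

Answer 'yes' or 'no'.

Answer: yes

Derivation:
Initial components: {0,1,2,3,4,5,6,7,8}
Removing edge (1,5): not a bridge — component count unchanged at 1.
New components: {0,1,2,3,4,5,6,7,8}
Are 5 and 7 in the same component? yes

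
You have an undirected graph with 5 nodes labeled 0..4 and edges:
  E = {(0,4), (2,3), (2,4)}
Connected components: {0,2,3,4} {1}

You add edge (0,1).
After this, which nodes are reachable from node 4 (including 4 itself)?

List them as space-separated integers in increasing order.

Answer: 0 1 2 3 4

Derivation:
Before: nodes reachable from 4: {0,2,3,4}
Adding (0,1): merges 4's component with another. Reachability grows.
After: nodes reachable from 4: {0,1,2,3,4}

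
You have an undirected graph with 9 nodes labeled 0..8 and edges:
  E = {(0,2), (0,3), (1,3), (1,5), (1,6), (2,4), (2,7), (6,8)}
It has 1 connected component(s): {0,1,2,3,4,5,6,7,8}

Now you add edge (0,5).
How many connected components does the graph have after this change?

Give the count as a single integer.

Answer: 1

Derivation:
Initial component count: 1
Add (0,5): endpoints already in same component. Count unchanged: 1.
New component count: 1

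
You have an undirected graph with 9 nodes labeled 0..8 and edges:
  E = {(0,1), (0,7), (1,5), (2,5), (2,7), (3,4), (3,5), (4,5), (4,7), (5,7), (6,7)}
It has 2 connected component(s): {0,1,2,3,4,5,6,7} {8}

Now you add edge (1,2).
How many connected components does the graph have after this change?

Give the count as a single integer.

Initial component count: 2
Add (1,2): endpoints already in same component. Count unchanged: 2.
New component count: 2

Answer: 2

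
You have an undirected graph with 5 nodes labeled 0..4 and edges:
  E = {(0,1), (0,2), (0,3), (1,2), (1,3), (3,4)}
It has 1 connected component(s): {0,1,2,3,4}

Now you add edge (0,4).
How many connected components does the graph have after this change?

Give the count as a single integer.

Initial component count: 1
Add (0,4): endpoints already in same component. Count unchanged: 1.
New component count: 1

Answer: 1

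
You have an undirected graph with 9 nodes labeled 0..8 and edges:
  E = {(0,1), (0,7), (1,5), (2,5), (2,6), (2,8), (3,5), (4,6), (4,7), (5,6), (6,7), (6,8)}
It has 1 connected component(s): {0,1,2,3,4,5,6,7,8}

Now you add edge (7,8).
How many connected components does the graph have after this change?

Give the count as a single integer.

Answer: 1

Derivation:
Initial component count: 1
Add (7,8): endpoints already in same component. Count unchanged: 1.
New component count: 1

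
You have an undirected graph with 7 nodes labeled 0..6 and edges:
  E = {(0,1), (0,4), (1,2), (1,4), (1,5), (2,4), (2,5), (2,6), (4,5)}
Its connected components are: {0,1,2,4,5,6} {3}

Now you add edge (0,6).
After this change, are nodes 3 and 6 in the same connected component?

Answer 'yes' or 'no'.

Initial components: {0,1,2,4,5,6} {3}
Adding edge (0,6): both already in same component {0,1,2,4,5,6}. No change.
New components: {0,1,2,4,5,6} {3}
Are 3 and 6 in the same component? no

Answer: no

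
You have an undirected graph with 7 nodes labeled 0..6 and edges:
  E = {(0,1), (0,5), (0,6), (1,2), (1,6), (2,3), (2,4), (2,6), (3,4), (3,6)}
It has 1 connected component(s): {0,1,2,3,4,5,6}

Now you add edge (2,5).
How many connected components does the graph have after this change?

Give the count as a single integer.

Answer: 1

Derivation:
Initial component count: 1
Add (2,5): endpoints already in same component. Count unchanged: 1.
New component count: 1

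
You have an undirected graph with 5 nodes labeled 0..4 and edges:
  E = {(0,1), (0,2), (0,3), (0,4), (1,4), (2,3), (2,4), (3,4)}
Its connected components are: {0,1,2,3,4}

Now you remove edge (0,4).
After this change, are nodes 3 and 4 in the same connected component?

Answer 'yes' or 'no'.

Answer: yes

Derivation:
Initial components: {0,1,2,3,4}
Removing edge (0,4): not a bridge — component count unchanged at 1.
New components: {0,1,2,3,4}
Are 3 and 4 in the same component? yes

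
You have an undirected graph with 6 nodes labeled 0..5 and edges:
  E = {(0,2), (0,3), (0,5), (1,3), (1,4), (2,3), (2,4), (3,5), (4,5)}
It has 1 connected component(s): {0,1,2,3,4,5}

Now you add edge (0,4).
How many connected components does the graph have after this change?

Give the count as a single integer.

Initial component count: 1
Add (0,4): endpoints already in same component. Count unchanged: 1.
New component count: 1

Answer: 1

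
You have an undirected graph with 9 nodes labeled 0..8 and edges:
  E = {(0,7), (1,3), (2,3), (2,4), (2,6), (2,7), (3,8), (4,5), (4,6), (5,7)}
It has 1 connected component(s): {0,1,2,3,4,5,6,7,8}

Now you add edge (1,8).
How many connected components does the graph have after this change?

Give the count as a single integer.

Answer: 1

Derivation:
Initial component count: 1
Add (1,8): endpoints already in same component. Count unchanged: 1.
New component count: 1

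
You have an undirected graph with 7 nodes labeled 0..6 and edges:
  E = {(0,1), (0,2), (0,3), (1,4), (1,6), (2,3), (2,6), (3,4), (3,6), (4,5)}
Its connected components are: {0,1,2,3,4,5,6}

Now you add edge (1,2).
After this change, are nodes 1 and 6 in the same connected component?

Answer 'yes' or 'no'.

Initial components: {0,1,2,3,4,5,6}
Adding edge (1,2): both already in same component {0,1,2,3,4,5,6}. No change.
New components: {0,1,2,3,4,5,6}
Are 1 and 6 in the same component? yes

Answer: yes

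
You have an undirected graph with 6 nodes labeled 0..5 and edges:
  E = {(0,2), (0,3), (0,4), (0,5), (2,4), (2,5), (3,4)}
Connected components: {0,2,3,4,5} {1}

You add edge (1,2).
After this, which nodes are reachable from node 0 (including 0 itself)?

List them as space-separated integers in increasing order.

Before: nodes reachable from 0: {0,2,3,4,5}
Adding (1,2): merges 0's component with another. Reachability grows.
After: nodes reachable from 0: {0,1,2,3,4,5}

Answer: 0 1 2 3 4 5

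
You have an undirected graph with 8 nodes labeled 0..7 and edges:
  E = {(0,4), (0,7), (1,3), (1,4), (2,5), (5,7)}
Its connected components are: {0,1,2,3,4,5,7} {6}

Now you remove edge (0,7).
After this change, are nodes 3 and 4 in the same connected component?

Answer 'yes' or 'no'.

Initial components: {0,1,2,3,4,5,7} {6}
Removing edge (0,7): it was a bridge — component count 2 -> 3.
New components: {0,1,3,4} {2,5,7} {6}
Are 3 and 4 in the same component? yes

Answer: yes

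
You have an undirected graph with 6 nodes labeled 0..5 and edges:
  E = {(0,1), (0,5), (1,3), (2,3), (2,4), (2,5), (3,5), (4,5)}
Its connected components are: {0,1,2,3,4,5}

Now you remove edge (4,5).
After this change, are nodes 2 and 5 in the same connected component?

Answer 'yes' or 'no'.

Initial components: {0,1,2,3,4,5}
Removing edge (4,5): not a bridge — component count unchanged at 1.
New components: {0,1,2,3,4,5}
Are 2 and 5 in the same component? yes

Answer: yes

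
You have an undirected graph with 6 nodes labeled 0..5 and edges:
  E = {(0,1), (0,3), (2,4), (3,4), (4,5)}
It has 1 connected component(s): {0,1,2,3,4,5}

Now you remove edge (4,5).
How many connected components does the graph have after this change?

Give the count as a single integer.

Initial component count: 1
Remove (4,5): it was a bridge. Count increases: 1 -> 2.
  After removal, components: {0,1,2,3,4} {5}
New component count: 2

Answer: 2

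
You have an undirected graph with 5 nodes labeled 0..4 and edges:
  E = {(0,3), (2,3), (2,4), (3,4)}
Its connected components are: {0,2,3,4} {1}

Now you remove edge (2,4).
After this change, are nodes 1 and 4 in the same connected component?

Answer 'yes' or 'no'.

Initial components: {0,2,3,4} {1}
Removing edge (2,4): not a bridge — component count unchanged at 2.
New components: {0,2,3,4} {1}
Are 1 and 4 in the same component? no

Answer: no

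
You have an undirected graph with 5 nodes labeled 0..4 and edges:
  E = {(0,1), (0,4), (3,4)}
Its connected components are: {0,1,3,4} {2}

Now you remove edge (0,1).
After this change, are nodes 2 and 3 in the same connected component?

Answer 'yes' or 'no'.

Initial components: {0,1,3,4} {2}
Removing edge (0,1): it was a bridge — component count 2 -> 3.
New components: {0,3,4} {1} {2}
Are 2 and 3 in the same component? no

Answer: no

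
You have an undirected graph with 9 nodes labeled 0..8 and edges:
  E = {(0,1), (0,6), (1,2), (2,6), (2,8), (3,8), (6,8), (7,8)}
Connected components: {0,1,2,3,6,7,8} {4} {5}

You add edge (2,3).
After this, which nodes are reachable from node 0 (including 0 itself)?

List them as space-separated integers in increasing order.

Answer: 0 1 2 3 6 7 8

Derivation:
Before: nodes reachable from 0: {0,1,2,3,6,7,8}
Adding (2,3): both endpoints already in same component. Reachability from 0 unchanged.
After: nodes reachable from 0: {0,1,2,3,6,7,8}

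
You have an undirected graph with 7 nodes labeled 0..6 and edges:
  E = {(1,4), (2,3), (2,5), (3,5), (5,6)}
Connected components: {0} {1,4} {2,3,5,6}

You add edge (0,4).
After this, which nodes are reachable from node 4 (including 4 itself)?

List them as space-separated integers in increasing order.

Answer: 0 1 4

Derivation:
Before: nodes reachable from 4: {1,4}
Adding (0,4): merges 4's component with another. Reachability grows.
After: nodes reachable from 4: {0,1,4}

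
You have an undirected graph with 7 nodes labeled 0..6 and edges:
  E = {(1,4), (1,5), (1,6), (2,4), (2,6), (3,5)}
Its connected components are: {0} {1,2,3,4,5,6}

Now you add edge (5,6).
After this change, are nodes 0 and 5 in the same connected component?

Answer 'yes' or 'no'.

Answer: no

Derivation:
Initial components: {0} {1,2,3,4,5,6}
Adding edge (5,6): both already in same component {1,2,3,4,5,6}. No change.
New components: {0} {1,2,3,4,5,6}
Are 0 and 5 in the same component? no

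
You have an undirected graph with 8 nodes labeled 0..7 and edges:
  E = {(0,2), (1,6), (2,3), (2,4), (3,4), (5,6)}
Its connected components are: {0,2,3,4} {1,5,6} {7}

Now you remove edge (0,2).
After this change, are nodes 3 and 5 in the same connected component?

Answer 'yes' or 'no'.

Answer: no

Derivation:
Initial components: {0,2,3,4} {1,5,6} {7}
Removing edge (0,2): it was a bridge — component count 3 -> 4.
New components: {0} {1,5,6} {2,3,4} {7}
Are 3 and 5 in the same component? no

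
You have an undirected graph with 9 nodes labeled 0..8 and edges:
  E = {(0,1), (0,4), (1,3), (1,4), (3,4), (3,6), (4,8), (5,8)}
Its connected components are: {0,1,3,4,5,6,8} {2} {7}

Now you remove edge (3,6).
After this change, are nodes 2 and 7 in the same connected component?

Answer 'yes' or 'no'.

Initial components: {0,1,3,4,5,6,8} {2} {7}
Removing edge (3,6): it was a bridge — component count 3 -> 4.
New components: {0,1,3,4,5,8} {2} {6} {7}
Are 2 and 7 in the same component? no

Answer: no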